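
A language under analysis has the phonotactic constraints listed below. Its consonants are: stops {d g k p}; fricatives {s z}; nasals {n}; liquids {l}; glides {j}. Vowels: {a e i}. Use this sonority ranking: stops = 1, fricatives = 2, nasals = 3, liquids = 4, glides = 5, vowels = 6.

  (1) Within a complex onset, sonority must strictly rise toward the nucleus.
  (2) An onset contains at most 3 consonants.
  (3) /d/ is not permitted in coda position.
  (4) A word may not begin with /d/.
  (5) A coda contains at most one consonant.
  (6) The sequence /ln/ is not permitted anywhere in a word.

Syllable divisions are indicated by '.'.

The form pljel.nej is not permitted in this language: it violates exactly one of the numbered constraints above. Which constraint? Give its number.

6

pljel.nej: contains banned sequence /ln/.
This is a violation of constraint 6: "The sequence /ln/ is not permitted anywhere in a word."
The remaining constraints (1, 2, 3, 4, 5) are satisfied.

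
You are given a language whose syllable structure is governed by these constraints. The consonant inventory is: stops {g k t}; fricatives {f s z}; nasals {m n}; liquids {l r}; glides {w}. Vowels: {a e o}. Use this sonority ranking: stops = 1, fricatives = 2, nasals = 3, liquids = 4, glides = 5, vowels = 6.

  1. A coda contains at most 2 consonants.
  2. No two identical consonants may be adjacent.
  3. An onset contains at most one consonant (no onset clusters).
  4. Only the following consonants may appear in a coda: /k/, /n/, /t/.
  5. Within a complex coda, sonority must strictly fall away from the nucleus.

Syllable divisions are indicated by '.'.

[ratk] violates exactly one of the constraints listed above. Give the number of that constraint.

5

[ratk]: syllable 1 coda /tk/: /t/ (stop, 1) → /k/ (stop, 1) does not fall.
This is a violation of constraint 5: "Within a complex coda, sonority must strictly fall away from the nucleus."
The remaining constraints (1, 2, 3, 4) are satisfied.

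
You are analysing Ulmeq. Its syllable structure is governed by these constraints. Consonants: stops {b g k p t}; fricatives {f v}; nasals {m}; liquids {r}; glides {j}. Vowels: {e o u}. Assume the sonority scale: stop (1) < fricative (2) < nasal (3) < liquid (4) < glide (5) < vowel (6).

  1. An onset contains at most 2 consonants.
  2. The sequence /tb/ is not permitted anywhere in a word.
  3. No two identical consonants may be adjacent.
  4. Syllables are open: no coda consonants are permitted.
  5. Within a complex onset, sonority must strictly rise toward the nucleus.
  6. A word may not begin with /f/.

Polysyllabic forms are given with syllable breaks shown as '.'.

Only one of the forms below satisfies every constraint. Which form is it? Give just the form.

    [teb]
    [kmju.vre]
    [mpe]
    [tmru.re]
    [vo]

[teb] — violates constraint 4: syllable 1 coda /b/ has 1 consonant (> 0) → not permitted
[kmju.vre] — violates constraint 1: syllable 1 onset /kmj/ has 3 consonants (> 2) → not permitted
[mpe] — violates constraint 5: syllable 1 onset /mp/: /m/ (nasal, 3) → /p/ (stop, 1) does not rise → not permitted
[tmru.re] — violates constraint 1: syllable 1 onset /tmr/ has 3 consonants (> 2) → not permitted
[vo] — σ1 onset /v/, coda /∅/ ok → permitted

[vo]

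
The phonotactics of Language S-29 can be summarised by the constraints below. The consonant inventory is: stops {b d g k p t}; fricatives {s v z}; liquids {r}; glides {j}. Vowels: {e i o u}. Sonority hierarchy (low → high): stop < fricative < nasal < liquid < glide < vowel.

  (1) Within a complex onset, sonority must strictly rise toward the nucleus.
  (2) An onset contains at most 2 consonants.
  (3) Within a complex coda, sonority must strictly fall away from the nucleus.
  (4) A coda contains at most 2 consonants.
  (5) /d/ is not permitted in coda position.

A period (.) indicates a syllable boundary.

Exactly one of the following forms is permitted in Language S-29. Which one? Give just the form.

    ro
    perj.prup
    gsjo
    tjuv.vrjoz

ro

ro — σ1 onset /r/, coda /∅/ ok → permitted
perj.prup — violates constraint 3: syllable 1 coda /rj/: /r/ (liquid, 4) → /j/ (glide, 5) does not fall → not permitted
gsjo — violates constraint 2: syllable 1 onset /gsj/ has 3 consonants (> 2) → not permitted
tjuv.vrjoz — violates constraint 2: syllable 2 onset /vrj/ has 3 consonants (> 2) → not permitted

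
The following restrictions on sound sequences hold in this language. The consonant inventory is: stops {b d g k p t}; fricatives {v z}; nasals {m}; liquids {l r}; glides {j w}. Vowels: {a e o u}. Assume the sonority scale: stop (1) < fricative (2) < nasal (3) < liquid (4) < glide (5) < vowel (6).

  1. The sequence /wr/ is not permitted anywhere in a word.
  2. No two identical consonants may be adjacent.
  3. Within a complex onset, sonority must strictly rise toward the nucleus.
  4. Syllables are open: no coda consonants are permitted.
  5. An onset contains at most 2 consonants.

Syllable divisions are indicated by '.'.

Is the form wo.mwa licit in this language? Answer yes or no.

yes

wo.mwa — σ1 onset /w/, coda /∅/ ok; σ2 onset /mw/ (3→5 rises), coda /∅/ ok → licit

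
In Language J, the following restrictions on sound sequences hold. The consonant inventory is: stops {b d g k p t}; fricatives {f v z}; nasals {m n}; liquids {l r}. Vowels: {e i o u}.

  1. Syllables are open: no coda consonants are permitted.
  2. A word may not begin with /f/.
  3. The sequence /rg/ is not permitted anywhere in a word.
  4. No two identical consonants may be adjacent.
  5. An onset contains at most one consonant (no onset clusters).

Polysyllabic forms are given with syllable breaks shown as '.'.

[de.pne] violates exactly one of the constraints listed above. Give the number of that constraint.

[de.pne]: syllable 2 onset /pn/ has 2 consonants (> 1).
This is a violation of constraint 5: "An onset contains at most one consonant (no onset clusters)."
The remaining constraints (1, 2, 3, 4) are satisfied.

5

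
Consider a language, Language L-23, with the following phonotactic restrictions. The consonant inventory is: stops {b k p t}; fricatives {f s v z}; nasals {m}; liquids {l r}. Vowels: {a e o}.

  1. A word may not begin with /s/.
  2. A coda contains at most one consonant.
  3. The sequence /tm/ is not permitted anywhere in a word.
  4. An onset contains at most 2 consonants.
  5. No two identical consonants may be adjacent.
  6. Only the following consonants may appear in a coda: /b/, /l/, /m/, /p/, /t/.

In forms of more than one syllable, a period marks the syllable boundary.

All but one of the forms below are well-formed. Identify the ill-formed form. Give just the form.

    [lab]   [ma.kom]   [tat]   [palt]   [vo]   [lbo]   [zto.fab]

[palt]

[lab] — σ1 onset /l/, coda /b/ ok → well-formed
[ma.kom] — σ1 onset /m/, coda /∅/ ok; σ2 onset /k/, coda /m/ ok → well-formed
[tat] — σ1 onset /t/, coda /t/ ok → well-formed
[palt] — violates constraint 2: syllable 1 coda /lt/ has 2 consonants (> 1) → ill-formed
[vo] — σ1 onset /v/, coda /∅/ ok → well-formed
[lbo] — σ1 onset /lb/ (2C), coda /∅/ ok → well-formed
[zto.fab] — σ1 onset /zt/ (2C), coda /∅/ ok; σ2 onset /f/, coda /b/ ok → well-formed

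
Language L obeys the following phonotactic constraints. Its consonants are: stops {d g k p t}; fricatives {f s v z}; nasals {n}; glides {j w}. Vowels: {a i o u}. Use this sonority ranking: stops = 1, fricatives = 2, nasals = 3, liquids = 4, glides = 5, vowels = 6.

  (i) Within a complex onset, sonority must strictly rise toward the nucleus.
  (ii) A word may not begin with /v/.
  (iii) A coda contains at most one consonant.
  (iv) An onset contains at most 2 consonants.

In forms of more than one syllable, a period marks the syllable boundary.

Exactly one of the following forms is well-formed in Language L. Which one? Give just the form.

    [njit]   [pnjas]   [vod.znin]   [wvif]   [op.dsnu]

[njit] — σ1 onset /nj/ (3→5 rises), coda /t/ ok → well-formed
[pnjas] — violates constraint (iv): syllable 1 onset /pnj/ has 3 consonants (> 2) → ill-formed
[vod.znin] — violates constraint (ii): word begins with /v/ → ill-formed
[wvif] — violates constraint (i): syllable 1 onset /wv/: /w/ (glide, 5) → /v/ (fricative, 2) does not rise → ill-formed
[op.dsnu] — violates constraint (iv): syllable 2 onset /dsn/ has 3 consonants (> 2) → ill-formed

[njit]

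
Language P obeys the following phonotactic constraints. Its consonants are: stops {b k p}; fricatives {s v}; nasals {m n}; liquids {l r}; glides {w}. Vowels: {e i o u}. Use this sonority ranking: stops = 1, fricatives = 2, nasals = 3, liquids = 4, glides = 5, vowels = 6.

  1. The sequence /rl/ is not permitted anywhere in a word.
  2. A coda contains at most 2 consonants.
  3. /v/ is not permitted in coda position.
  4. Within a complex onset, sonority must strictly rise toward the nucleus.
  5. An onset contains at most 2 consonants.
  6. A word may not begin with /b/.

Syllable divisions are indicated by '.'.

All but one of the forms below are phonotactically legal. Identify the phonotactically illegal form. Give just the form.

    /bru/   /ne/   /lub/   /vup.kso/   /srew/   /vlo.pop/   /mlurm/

/bru/

/bru/ — violates constraint 6: word begins with /b/ → phonotactically illegal
/ne/ — σ1 onset /n/, coda /∅/ ok → phonotactically legal
/lub/ — σ1 onset /l/, coda /b/ ok → phonotactically legal
/vup.kso/ — σ1 onset /v/, coda /p/ ok; σ2 onset /ks/ (1→2 rises), coda /∅/ ok → phonotactically legal
/srew/ — σ1 onset /sr/ (2→4 rises), coda /w/ ok → phonotactically legal
/vlo.pop/ — σ1 onset /vl/ (2→4 rises), coda /∅/ ok; σ2 onset /p/, coda /p/ ok → phonotactically legal
/mlurm/ — σ1 onset /ml/ (3→4 rises), coda /rm/ (2C) ok → phonotactically legal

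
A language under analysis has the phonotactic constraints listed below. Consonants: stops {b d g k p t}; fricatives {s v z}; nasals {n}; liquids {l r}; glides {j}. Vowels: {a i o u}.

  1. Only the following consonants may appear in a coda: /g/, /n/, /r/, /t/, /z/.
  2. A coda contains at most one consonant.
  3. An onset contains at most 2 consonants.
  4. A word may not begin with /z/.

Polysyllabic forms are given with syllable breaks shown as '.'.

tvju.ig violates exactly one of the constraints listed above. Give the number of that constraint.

3

tvju.ig: syllable 1 onset /tvj/ has 3 consonants (> 2).
This is a violation of constraint 3: "An onset contains at most 2 consonants."
The remaining constraints (1, 2, 4) are satisfied.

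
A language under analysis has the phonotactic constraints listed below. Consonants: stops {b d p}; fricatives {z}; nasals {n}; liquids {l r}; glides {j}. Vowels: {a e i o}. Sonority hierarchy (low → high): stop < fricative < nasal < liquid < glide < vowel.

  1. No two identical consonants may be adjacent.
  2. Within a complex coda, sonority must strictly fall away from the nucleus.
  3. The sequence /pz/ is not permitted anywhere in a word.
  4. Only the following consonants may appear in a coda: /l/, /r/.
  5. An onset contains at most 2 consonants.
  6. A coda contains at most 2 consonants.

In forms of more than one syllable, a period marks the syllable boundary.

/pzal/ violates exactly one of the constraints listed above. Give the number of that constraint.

3

/pzal/: contains banned sequence /pz/.
This is a violation of constraint 3: "The sequence /pz/ is not permitted anywhere in a word."
The remaining constraints (1, 2, 4, 5, 6) are satisfied.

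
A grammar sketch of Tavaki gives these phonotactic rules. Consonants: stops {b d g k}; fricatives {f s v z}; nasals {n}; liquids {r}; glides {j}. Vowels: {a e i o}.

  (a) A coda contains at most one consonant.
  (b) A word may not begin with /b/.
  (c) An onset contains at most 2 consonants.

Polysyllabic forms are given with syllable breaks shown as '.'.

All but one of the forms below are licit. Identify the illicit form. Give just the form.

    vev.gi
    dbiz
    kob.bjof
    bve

vev.gi — σ1 onset /v/, coda /v/ ok; σ2 onset /g/, coda /∅/ ok → licit
dbiz — σ1 onset /db/ (2C), coda /z/ ok → licit
kob.bjof — σ1 onset /k/, coda /b/ ok; σ2 onset /bj/ (2C), coda /f/ ok → licit
bve — violates constraint (b): word begins with /b/ → illicit

bve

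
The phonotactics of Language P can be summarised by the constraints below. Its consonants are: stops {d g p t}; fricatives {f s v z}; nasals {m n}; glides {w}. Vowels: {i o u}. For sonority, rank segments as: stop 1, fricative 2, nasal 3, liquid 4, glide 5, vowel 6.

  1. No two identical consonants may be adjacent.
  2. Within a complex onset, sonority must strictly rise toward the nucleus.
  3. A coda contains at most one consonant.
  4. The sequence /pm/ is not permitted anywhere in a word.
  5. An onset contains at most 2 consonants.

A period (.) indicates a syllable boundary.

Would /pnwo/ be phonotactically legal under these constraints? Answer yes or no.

/pnwo/ — violates constraint 5: syllable 1 onset /pnw/ has 3 consonants (> 2) → phonotactically illegal

no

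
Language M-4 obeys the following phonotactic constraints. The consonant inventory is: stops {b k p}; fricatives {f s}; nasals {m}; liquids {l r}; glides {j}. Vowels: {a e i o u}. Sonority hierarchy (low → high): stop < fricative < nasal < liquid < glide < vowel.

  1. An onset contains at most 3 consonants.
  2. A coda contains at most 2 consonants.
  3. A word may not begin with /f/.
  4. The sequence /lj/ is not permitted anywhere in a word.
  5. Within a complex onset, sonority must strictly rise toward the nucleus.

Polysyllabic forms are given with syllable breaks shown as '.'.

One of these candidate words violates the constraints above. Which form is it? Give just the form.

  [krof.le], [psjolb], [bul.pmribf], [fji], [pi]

[krof.le] — σ1 onset /kr/ (1→4 rises), coda /f/ ok; σ2 onset /l/, coda /∅/ ok → well-formed
[psjolb] — σ1 onset /psj/ (1→2→5 rises), coda /lb/ (2C) ok → well-formed
[bul.pmribf] — σ1 onset /b/, coda /l/ ok; σ2 onset /pmr/ (1→3→4 rises), coda /bf/ (2C) ok → well-formed
[fji] — violates constraint 3: word begins with /f/ → ill-formed
[pi] — σ1 onset /p/, coda /∅/ ok → well-formed

[fji]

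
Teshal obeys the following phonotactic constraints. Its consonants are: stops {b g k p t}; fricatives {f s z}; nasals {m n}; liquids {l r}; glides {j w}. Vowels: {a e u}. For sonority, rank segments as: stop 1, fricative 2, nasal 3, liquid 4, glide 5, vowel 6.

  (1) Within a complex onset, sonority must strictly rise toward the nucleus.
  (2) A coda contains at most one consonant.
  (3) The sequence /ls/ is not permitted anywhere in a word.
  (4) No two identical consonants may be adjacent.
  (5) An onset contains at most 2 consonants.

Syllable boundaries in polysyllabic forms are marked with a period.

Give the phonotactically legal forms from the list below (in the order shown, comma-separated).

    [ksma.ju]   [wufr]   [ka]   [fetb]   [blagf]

[ksma.ju] — violates constraint 5: syllable 1 onset /ksm/ has 3 consonants (> 2) → phonotactically illegal
[wufr] — violates constraint 2: syllable 1 coda /fr/ has 2 consonants (> 1) → phonotactically illegal
[ka] — σ1 onset /k/, coda /∅/ ok → phonotactically legal
[fetb] — violates constraint 2: syllable 1 coda /tb/ has 2 consonants (> 1) → phonotactically illegal
[blagf] — violates constraint 2: syllable 1 coda /gf/ has 2 consonants (> 1) → phonotactically illegal

[ka]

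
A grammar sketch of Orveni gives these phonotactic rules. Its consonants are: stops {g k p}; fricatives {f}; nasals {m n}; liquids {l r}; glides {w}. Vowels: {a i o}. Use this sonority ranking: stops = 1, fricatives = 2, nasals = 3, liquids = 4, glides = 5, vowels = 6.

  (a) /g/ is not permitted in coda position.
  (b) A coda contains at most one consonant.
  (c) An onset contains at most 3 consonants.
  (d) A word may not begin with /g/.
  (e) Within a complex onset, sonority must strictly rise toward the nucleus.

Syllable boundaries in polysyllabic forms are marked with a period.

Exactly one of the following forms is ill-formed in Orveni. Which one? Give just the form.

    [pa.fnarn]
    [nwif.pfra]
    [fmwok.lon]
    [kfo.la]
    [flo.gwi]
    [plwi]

[pa.fnarn]

[pa.fnarn] — violates constraint (b): syllable 2 coda /rn/ has 2 consonants (> 1) → ill-formed
[nwif.pfra] — σ1 onset /nw/ (3→5 rises), coda /f/ ok; σ2 onset /pfr/ (1→2→4 rises), coda /∅/ ok → well-formed
[fmwok.lon] — σ1 onset /fmw/ (2→3→5 rises), coda /k/ ok; σ2 onset /l/, coda /n/ ok → well-formed
[kfo.la] — σ1 onset /kf/ (1→2 rises), coda /∅/ ok; σ2 onset /l/, coda /∅/ ok → well-formed
[flo.gwi] — σ1 onset /fl/ (2→4 rises), coda /∅/ ok; σ2 onset /gw/ (1→5 rises), coda /∅/ ok → well-formed
[plwi] — σ1 onset /plw/ (1→4→5 rises), coda /∅/ ok → well-formed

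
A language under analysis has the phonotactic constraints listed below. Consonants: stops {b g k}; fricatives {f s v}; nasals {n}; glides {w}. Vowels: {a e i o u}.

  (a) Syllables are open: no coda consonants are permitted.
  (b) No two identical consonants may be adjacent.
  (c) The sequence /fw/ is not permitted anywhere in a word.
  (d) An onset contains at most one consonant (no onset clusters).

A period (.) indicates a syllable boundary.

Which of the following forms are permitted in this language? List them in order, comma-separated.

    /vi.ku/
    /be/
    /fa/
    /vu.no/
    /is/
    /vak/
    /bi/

/vi.ku/ — σ1 onset /v/, coda /∅/ ok; σ2 onset /k/, coda /∅/ ok → permitted
/be/ — σ1 onset /b/, coda /∅/ ok → permitted
/fa/ — σ1 onset /f/, coda /∅/ ok → permitted
/vu.no/ — σ1 onset /v/, coda /∅/ ok; σ2 onset /n/, coda /∅/ ok → permitted
/is/ — violates constraint (a): syllable 1 coda /s/ has 1 consonant (> 0) → not permitted
/vak/ — violates constraint (a): syllable 1 coda /k/ has 1 consonant (> 0) → not permitted
/bi/ — σ1 onset /b/, coda /∅/ ok → permitted

/vi.ku/, /be/, /fa/, /vu.no/, /bi/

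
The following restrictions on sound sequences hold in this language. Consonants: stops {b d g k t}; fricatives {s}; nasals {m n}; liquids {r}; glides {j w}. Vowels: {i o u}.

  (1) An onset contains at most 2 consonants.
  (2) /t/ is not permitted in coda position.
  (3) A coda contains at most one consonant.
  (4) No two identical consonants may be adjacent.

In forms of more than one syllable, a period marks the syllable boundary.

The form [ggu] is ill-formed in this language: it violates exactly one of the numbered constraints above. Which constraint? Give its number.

4

[ggu]: adjacent identical consonants /gg/.
This is a violation of constraint 4: "No two identical consonants may be adjacent."
The remaining constraints (1, 2, 3) are satisfied.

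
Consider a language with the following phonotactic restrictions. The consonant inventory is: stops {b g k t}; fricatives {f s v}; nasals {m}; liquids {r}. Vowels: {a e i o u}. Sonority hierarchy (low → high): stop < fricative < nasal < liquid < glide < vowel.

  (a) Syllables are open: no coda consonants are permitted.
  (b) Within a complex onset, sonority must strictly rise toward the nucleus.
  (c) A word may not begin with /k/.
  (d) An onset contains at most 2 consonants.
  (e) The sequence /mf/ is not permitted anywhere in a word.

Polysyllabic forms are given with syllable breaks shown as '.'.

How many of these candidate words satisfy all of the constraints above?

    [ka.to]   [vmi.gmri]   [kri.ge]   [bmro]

[ka.to] — violates constraint (c): word begins with /k/ → phonotactically illegal
[vmi.gmri] — violates constraint (d): syllable 2 onset /gmr/ has 3 consonants (> 2) → phonotactically illegal
[kri.ge] — violates constraint (c): word begins with /k/ → phonotactically illegal
[bmro] — violates constraint (d): syllable 1 onset /bmr/ has 3 consonants (> 2) → phonotactically illegal
No form is phonotactically legal → 0.

0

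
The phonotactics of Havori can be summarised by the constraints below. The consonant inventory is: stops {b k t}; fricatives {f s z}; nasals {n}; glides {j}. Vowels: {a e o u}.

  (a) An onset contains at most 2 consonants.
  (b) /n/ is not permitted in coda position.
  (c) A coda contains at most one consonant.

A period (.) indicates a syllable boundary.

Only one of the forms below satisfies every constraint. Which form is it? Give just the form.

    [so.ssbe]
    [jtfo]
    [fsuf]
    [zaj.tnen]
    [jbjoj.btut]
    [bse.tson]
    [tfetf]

[so.ssbe] — violates constraint (a): syllable 2 onset /ssb/ has 3 consonants (> 2) → ill-formed
[jtfo] — violates constraint (a): syllable 1 onset /jtf/ has 3 consonants (> 2) → ill-formed
[fsuf] — σ1 onset /fs/ (2C), coda /f/ ok → well-formed
[zaj.tnen] — violates constraint (b): syllable 2 coda contains /n/ → ill-formed
[jbjoj.btut] — violates constraint (a): syllable 1 onset /jbj/ has 3 consonants (> 2) → ill-formed
[bse.tson] — violates constraint (b): syllable 2 coda contains /n/ → ill-formed
[tfetf] — violates constraint (c): syllable 1 coda /tf/ has 2 consonants (> 1) → ill-formed

[fsuf]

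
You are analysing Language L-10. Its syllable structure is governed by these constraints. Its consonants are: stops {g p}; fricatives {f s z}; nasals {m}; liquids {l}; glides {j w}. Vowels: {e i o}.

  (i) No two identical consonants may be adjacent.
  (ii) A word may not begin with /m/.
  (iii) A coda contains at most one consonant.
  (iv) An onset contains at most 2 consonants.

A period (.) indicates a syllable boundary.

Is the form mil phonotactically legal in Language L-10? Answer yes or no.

no

mil — violates constraint (ii): word begins with /m/ → phonotactically illegal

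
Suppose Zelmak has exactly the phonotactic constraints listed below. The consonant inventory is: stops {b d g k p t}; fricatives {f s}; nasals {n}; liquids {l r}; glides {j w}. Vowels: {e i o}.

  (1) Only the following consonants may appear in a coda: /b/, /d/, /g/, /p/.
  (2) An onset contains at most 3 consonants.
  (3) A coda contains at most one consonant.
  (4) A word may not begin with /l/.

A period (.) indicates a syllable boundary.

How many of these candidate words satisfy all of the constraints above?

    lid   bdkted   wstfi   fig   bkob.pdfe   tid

lid — violates constraint 4: word begins with /l/ → illicit
bdkted — violates constraint 2: syllable 1 onset /bdkt/ has 4 consonants (> 3) → illicit
wstfi — violates constraint 2: syllable 1 onset /wstf/ has 4 consonants (> 3) → illicit
fig — σ1 onset /f/, coda /g/ ok → licit
bkob.pdfe — σ1 onset /bk/ (2C), coda /b/ ok; σ2 onset /pdf/ (3C), coda /∅/ ok → licit
tid — σ1 onset /t/, coda /d/ ok → licit
Licit: fig, bkob.pdfe, tid → 3.

3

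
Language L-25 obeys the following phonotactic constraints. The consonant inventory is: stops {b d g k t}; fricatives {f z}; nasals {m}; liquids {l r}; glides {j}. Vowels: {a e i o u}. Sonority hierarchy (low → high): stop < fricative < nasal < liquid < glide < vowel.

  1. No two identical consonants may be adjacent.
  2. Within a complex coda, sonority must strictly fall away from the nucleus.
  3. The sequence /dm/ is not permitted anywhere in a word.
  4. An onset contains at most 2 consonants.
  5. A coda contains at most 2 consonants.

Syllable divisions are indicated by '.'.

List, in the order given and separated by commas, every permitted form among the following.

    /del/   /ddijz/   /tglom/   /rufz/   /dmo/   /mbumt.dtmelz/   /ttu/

/del/ — σ1 onset /d/, coda /l/ ok → permitted
/ddijz/ — violates constraint 1: adjacent identical consonants /dd/ → not permitted
/tglom/ — violates constraint 4: syllable 1 onset /tgl/ has 3 consonants (> 2) → not permitted
/rufz/ — violates constraint 2: syllable 1 coda /fz/: /f/ (fricative, 2) → /z/ (fricative, 2) does not fall → not permitted
/dmo/ — violates constraint 3: contains banned sequence /dm/ → not permitted
/mbumt.dtmelz/ — violates constraint 4: syllable 2 onset /dtm/ has 3 consonants (> 2) → not permitted
/ttu/ — violates constraint 1: adjacent identical consonants /tt/ → not permitted

/del/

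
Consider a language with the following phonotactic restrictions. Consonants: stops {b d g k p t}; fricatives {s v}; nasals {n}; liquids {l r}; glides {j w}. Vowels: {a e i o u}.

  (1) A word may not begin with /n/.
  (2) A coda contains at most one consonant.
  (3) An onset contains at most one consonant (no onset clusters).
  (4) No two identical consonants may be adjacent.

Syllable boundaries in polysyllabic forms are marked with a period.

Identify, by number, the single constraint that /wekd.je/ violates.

2

/wekd.je/: syllable 1 coda /kd/ has 2 consonants (> 1).
This is a violation of constraint 2: "A coda contains at most one consonant."
The remaining constraints (1, 3, 4) are satisfied.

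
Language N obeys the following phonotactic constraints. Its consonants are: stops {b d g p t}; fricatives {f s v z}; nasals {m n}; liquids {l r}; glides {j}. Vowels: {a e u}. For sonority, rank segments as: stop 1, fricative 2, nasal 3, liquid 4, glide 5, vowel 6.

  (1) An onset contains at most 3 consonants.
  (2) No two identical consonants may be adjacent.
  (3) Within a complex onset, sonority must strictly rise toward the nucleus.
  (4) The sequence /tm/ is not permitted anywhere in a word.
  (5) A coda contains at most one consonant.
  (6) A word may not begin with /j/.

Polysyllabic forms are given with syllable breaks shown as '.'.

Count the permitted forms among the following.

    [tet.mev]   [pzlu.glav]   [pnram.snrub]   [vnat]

3

[tet.mev] — violates constraint 4: contains banned sequence /tm/ → not permitted
[pzlu.glav] — σ1 onset /pzl/ (1→2→4 rises), coda /∅/ ok; σ2 onset /gl/ (1→4 rises), coda /v/ ok → permitted
[pnram.snrub] — σ1 onset /pnr/ (1→3→4 rises), coda /m/ ok; σ2 onset /snr/ (2→3→4 rises), coda /b/ ok → permitted
[vnat] — σ1 onset /vn/ (2→3 rises), coda /t/ ok → permitted
Permitted: [pzlu.glav], [pnram.snrub], [vnat] → 3.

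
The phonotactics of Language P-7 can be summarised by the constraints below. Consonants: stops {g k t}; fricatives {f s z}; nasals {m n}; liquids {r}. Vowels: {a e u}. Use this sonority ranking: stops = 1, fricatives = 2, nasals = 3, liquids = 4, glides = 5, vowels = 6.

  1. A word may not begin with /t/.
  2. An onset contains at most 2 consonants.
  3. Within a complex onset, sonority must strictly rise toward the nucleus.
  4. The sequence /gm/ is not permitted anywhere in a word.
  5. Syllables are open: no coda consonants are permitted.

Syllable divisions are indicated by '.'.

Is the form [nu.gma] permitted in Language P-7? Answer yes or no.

[nu.gma] — violates constraint 4: contains banned sequence /gm/ → not permitted

no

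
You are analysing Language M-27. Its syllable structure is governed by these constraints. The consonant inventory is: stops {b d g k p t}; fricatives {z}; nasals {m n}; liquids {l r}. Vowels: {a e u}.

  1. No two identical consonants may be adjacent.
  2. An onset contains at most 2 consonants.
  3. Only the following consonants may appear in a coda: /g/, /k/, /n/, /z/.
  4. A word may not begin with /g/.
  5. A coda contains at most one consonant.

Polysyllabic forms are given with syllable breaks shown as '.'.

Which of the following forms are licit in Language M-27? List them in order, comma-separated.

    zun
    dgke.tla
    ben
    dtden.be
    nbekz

zun, ben

zun — σ1 onset /z/, coda /n/ ok → licit
dgke.tla — violates constraint 2: syllable 1 onset /dgk/ has 3 consonants (> 2) → illicit
ben — σ1 onset /b/, coda /n/ ok → licit
dtden.be — violates constraint 2: syllable 1 onset /dtd/ has 3 consonants (> 2) → illicit
nbekz — violates constraint 5: syllable 1 coda /kz/ has 2 consonants (> 1) → illicit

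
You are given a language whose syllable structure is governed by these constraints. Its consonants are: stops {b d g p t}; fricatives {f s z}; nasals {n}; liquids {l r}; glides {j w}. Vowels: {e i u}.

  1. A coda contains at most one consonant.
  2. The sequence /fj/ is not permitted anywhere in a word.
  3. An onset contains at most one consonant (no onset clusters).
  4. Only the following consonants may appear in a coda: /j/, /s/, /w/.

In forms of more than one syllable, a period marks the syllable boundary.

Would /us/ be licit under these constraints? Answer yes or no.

/us/ — σ1 onset /∅/, coda /s/ ok → licit

yes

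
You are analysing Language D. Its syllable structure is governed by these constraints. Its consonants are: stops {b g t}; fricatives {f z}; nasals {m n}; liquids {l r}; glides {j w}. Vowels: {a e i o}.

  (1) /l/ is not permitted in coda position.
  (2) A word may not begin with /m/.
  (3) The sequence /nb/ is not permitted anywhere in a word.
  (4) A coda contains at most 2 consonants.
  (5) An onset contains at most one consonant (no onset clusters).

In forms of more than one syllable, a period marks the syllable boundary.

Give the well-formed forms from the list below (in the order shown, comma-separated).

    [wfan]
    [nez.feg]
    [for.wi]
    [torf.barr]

[wfan] — violates constraint 5: syllable 1 onset /wf/ has 2 consonants (> 1) → ill-formed
[nez.feg] — σ1 onset /n/, coda /z/ ok; σ2 onset /f/, coda /g/ ok → well-formed
[for.wi] — σ1 onset /f/, coda /r/ ok; σ2 onset /w/, coda /∅/ ok → well-formed
[torf.barr] — σ1 onset /t/, coda /rf/ (2C) ok; σ2 onset /b/, coda /rr/ (2C) ok → well-formed

[nez.feg], [for.wi], [torf.barr]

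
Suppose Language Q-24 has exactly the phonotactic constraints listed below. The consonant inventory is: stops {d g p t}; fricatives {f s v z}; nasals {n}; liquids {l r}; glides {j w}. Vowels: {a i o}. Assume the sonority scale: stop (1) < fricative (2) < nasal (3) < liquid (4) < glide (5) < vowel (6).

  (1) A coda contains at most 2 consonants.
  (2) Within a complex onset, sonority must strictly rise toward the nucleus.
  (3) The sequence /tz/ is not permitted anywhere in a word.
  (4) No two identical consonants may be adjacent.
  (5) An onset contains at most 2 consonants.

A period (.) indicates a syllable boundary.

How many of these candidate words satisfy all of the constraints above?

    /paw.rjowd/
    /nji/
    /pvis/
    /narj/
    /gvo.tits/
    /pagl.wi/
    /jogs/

7

/paw.rjowd/ — σ1 onset /p/, coda /w/ ok; σ2 onset /rj/ (4→5 rises), coda /wd/ (2C) ok → licit
/nji/ — σ1 onset /nj/ (3→5 rises), coda /∅/ ok → licit
/pvis/ — σ1 onset /pv/ (1→2 rises), coda /s/ ok → licit
/narj/ — σ1 onset /n/, coda /rj/ (2C) ok → licit
/gvo.tits/ — σ1 onset /gv/ (1→2 rises), coda /∅/ ok; σ2 onset /t/, coda /ts/ (2C) ok → licit
/pagl.wi/ — σ1 onset /p/, coda /gl/ (2C) ok; σ2 onset /w/, coda /∅/ ok → licit
/jogs/ — σ1 onset /j/, coda /gs/ (2C) ok → licit
Licit: /paw.rjowd/, /nji/, /pvis/, /narj/, /gvo.tits/, /pagl.wi/, /jogs/ → 7.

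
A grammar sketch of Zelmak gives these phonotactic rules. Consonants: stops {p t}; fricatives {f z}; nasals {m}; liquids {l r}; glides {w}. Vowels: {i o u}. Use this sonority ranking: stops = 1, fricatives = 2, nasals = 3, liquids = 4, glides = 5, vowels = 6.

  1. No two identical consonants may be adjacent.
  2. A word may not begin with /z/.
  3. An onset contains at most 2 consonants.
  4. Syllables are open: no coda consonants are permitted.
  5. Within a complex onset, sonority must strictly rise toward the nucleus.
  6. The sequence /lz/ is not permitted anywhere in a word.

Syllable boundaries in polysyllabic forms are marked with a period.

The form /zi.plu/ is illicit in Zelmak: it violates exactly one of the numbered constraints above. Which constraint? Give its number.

/zi.plu/: word begins with /z/.
This is a violation of constraint 2: "A word may not begin with /z/."
The remaining constraints (1, 3, 4, 5, 6) are satisfied.

2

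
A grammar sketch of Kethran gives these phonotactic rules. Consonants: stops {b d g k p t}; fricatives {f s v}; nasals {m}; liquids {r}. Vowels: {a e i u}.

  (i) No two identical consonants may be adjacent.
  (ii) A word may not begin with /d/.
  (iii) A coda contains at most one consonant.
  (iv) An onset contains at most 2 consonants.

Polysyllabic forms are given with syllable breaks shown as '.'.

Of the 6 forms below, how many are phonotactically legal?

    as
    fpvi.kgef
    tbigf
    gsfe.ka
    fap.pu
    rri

as — σ1 onset /∅/, coda /s/ ok → phonotactically legal
fpvi.kgef — violates constraint (iv): syllable 1 onset /fpv/ has 3 consonants (> 2) → phonotactically illegal
tbigf — violates constraint (iii): syllable 1 coda /gf/ has 2 consonants (> 1) → phonotactically illegal
gsfe.ka — violates constraint (iv): syllable 1 onset /gsf/ has 3 consonants (> 2) → phonotactically illegal
fap.pu — violates constraint (i): adjacent identical consonants /pp/ → phonotactically illegal
rri — violates constraint (i): adjacent identical consonants /rr/ → phonotactically illegal
Phonotactically legal: as → 1.

1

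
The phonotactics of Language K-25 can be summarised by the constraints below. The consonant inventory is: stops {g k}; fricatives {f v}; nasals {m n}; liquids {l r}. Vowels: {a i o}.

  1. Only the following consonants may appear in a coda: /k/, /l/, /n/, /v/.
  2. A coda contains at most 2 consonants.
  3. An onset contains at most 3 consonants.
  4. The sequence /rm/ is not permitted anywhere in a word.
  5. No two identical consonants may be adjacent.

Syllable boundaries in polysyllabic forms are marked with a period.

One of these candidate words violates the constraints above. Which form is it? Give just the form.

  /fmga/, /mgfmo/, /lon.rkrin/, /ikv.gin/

/mgfmo/

/fmga/ — σ1 onset /fmg/ (3C), coda /∅/ ok → phonotactically legal
/mgfmo/ — violates constraint 3: syllable 1 onset /mgfm/ has 4 consonants (> 3) → phonotactically illegal
/lon.rkrin/ — σ1 onset /l/, coda /n/ ok; σ2 onset /rkr/ (3C), coda /n/ ok → phonotactically legal
/ikv.gin/ — σ1 onset /∅/, coda /kv/ (2C) ok; σ2 onset /g/, coda /n/ ok → phonotactically legal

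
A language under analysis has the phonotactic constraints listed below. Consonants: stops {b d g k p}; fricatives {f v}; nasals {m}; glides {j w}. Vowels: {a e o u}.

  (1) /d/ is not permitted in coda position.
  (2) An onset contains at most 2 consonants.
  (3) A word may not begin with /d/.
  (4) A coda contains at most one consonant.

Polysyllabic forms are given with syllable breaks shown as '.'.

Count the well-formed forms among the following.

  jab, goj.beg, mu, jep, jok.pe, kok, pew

7

jab — σ1 onset /j/, coda /b/ ok → well-formed
goj.beg — σ1 onset /g/, coda /j/ ok; σ2 onset /b/, coda /g/ ok → well-formed
mu — σ1 onset /m/, coda /∅/ ok → well-formed
jep — σ1 onset /j/, coda /p/ ok → well-formed
jok.pe — σ1 onset /j/, coda /k/ ok; σ2 onset /p/, coda /∅/ ok → well-formed
kok — σ1 onset /k/, coda /k/ ok → well-formed
pew — σ1 onset /p/, coda /w/ ok → well-formed
Well-formed: jab, goj.beg, mu, jep, jok.pe, kok, pew → 7.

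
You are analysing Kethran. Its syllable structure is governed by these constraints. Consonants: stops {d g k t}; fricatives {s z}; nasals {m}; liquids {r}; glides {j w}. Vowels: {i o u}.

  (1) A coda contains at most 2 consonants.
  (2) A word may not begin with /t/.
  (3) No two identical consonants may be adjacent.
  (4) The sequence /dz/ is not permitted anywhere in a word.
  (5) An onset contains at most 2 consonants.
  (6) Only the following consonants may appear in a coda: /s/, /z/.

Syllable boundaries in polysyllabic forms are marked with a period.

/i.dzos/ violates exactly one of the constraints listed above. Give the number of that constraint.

4

/i.dzos/: contains banned sequence /dz/.
This is a violation of constraint 4: "The sequence /dz/ is not permitted anywhere in a word."
The remaining constraints (1, 2, 3, 5, 6) are satisfied.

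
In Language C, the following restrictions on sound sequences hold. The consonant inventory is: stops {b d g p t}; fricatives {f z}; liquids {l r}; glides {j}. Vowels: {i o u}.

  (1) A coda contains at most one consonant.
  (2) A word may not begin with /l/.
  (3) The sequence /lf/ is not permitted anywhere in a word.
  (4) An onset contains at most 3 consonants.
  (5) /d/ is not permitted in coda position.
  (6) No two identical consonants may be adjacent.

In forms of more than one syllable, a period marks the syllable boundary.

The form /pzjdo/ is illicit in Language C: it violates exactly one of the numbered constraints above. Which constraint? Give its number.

4

/pzjdo/: syllable 1 onset /pzjd/ has 4 consonants (> 3).
This is a violation of constraint 4: "An onset contains at most 3 consonants."
The remaining constraints (1, 2, 3, 5, 6) are satisfied.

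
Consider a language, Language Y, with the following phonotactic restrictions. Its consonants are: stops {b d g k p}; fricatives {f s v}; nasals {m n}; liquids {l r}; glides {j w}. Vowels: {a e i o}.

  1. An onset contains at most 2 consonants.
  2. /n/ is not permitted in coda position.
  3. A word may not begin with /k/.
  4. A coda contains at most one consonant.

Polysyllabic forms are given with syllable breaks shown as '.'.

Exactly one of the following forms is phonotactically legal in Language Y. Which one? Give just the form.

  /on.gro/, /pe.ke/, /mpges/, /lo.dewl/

/on.gro/ — violates constraint 2: syllable 1 coda contains /n/ → phonotactically illegal
/pe.ke/ — σ1 onset /p/, coda /∅/ ok; σ2 onset /k/, coda /∅/ ok → phonotactically legal
/mpges/ — violates constraint 1: syllable 1 onset /mpg/ has 3 consonants (> 2) → phonotactically illegal
/lo.dewl/ — violates constraint 4: syllable 2 coda /wl/ has 2 consonants (> 1) → phonotactically illegal

/pe.ke/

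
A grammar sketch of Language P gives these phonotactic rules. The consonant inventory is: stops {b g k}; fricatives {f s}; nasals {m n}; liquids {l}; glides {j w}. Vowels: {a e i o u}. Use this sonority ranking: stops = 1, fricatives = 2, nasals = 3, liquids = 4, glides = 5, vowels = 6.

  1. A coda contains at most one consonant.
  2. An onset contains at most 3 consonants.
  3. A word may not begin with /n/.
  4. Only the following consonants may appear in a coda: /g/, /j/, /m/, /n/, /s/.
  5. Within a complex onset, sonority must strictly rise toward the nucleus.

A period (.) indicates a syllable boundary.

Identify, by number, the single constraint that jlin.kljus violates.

jlin.kljus: syllable 1 onset /jl/: /j/ (glide, 5) → /l/ (liquid, 4) does not rise.
This is a violation of constraint 5: "Within a complex onset, sonority must strictly rise toward the nucleus."
The remaining constraints (1, 2, 3, 4) are satisfied.

5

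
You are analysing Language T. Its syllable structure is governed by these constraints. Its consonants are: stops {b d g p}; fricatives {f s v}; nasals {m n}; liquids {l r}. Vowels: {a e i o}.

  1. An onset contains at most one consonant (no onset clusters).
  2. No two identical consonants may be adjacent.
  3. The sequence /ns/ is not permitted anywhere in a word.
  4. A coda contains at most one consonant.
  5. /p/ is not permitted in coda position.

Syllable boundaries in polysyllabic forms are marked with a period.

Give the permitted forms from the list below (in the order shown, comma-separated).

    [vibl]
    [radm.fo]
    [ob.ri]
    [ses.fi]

[vibl] — violates constraint 4: syllable 1 coda /bl/ has 2 consonants (> 1) → not permitted
[radm.fo] — violates constraint 4: syllable 1 coda /dm/ has 2 consonants (> 1) → not permitted
[ob.ri] — σ1 onset /∅/, coda /b/ ok; σ2 onset /r/, coda /∅/ ok → permitted
[ses.fi] — σ1 onset /s/, coda /s/ ok; σ2 onset /f/, coda /∅/ ok → permitted

[ob.ri], [ses.fi]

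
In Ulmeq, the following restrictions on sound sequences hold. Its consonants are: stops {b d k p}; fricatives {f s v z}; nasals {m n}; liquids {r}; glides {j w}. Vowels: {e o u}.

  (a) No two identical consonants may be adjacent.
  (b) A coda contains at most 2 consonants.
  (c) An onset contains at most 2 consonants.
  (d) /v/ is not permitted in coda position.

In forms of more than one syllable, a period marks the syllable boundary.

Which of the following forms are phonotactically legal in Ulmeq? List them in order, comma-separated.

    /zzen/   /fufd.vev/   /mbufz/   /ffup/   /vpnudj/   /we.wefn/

/mbufz/, /we.wefn/

/zzen/ — violates constraint (a): adjacent identical consonants /zz/ → phonotactically illegal
/fufd.vev/ — violates constraint (d): syllable 2 coda contains /v/ → phonotactically illegal
/mbufz/ — σ1 onset /mb/ (2C), coda /fz/ (2C) ok → phonotactically legal
/ffup/ — violates constraint (a): adjacent identical consonants /ff/ → phonotactically illegal
/vpnudj/ — violates constraint (c): syllable 1 onset /vpn/ has 3 consonants (> 2) → phonotactically illegal
/we.wefn/ — σ1 onset /w/, coda /∅/ ok; σ2 onset /w/, coda /fn/ (2C) ok → phonotactically legal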